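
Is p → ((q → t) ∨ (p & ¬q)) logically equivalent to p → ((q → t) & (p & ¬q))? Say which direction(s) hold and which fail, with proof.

Only the converse holds.

(→) This fails. Under p = T, t = T, q = T, the left side is true but the right side is false.

(←) Assume the antecedent. If p is true, the antecedent forces (p = T, t = F, q = F) or (p = T, t = T, q = F), and p → ((q → t) ∨ (p & ¬q)) holds there. If p is false, p → ((q → t) ∨ (p & ¬q)) reduces to true regardless of the other variables. Either way p → ((q → t) ∨ (p & ¬q)) holds.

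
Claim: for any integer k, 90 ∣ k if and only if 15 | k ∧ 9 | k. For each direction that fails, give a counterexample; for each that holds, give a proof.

(⇐) This fails: take k = 45. Both 15 ∣ 45 and 9 ∣ 45, yet 45 is not a multiple of 90 (since 45 = 0·90 + 45), so 90 ∤ 45.

(⇒) If 90 ∣ k, write k = 90q. Since 90 = 6·15, k = 15·(6q), so 15 ∣ k; and since 90 = 10·9, k = 9·(10q), so 9 ∣ k.

Only the forward direction holds.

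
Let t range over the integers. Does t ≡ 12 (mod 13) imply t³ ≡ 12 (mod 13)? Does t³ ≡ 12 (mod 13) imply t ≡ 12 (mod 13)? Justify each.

Only the forward direction holds.

(⇒) Suppose t ≡ 12 (mod 13). Write t = 13j + 12. Then (13j + 12)³ = 2197j³ + 6084j² + 5616j + 1728 = 13(169j³ + 468j² + 432j + 132) + 12, so t³ ≡ 12 (mod 13).

(⇐) This fails: take t = 4. Then 4³ = 64 ≡ 12 (mod 13), yet 4 ≡ 4 (mod 13), not 12.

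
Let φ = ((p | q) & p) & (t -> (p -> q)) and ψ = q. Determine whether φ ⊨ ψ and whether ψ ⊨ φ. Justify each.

Neither implication holds.

(⇒) This fails. Under q = F, p = T, t = F, the left side is true but the right side is false.

(⇐) This fails. Under q = T, p = F, t = F, the left side is false but the right side is true.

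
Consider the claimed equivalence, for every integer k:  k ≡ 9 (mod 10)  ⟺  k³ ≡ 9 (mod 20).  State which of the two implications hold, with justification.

(→) This fails: take k = 19. Then 19 ≡ 9 (mod 10), but 19³ = 6859 ≡ 19 (mod 20), not 9.

(←) Conversely, the residues r modulo 20 with r³ ≡ 9 (mod 20) are exactly {9}, and each is ≡ 9 (mod 10).

Only the converse holds.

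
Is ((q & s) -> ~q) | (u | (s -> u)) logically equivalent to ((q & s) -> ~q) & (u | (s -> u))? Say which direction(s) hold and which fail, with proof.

Only the converse holds.

[⇒] This fails. Under u = F, s = T, q = F, the left side is true but the right side is false.

[⇐] Assume the antecedent. If u is true, the consequent reduces to true regardless of the other variables. If u is false, the antecedent forces (u = F, s = F, q = F) or (u = F, s = F, q = T), and the consequent holds there. Either way the consequent holds.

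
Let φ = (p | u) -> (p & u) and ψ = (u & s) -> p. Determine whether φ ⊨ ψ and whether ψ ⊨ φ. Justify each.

(⇒) Assume the antecedent. If s is true, the antecedent forces (s = T, u = F, p = F) or (s = T, u = T, p = T), and (u & s) -> p holds there. If s is false, (u & s) -> p reduces to true regardless of the other variables. Either way (u & s) -> p holds.

(⇐) This fails. Under s = F, u = T, p = F, the left side is false but the right side is true.

Only the forward direction holds.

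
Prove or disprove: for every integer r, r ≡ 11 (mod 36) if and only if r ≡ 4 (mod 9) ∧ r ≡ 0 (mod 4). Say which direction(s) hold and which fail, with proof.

(⇒) fails and (⇐) fails.

(⇒) This fails: r = 11 gives 11 ≡ 11 (mod 36) but 11 ≡ 2 (mod 9), so the conjunction on the right does not hold.

(⇐) This fails: r = 4 satisfies both congruences on the right (4 ≡ 4 mod 9 and 4 ≡ 0 mod 4) yet 4 ≡ 4 (mod 36), not 11.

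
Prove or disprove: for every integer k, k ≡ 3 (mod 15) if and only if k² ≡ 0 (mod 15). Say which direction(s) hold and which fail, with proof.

Neither implication holds.

[⇒] This fails: take k = 3. Then 3 ≡ 3 (mod 15), but 3² = 9 ≡ 9 (mod 15), not 0.

[⇐] This fails: take k = 0. Then 0² = 0 ≡ 0 (mod 15), yet 0 ≡ 0 (mod 15), not 3.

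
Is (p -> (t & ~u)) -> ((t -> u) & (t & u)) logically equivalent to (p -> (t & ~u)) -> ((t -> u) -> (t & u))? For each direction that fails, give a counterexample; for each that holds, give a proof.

Not equivalent: only (⇒) holds.

(⟹) Assume the antecedent. If p is true, the consequent reduces to true regardless of the other variables. If p is false, the antecedent forces (u = T, p = F, t = T), and the consequent holds there. Either way the consequent holds.

(⟸) This fails. Under u = F, p = F, t = T, the left side is false but the right side is true.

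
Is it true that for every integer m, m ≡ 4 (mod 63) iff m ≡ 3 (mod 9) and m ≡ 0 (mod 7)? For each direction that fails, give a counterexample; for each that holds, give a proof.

(⇒) This fails: m = 4 gives 4 ≡ 4 (mod 63) but 4 ≡ 4 (mod 9), so the conjunction on the right does not hold.

(⇐) This fails: m = 21 satisfies both congruences on the right (21 ≡ 3 mod 9 and 21 ≡ 0 mod 7) yet 21 ≡ 21 (mod 63), not 4.

Neither direction holds.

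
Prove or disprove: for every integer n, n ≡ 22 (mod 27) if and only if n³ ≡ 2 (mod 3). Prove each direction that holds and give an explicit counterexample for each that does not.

Forward direction. This fails: take n = 22. Then 22 ≡ 22 (mod 27), but 22³ = 10648 ≡ 1 (mod 3), not 2.

Converse. This fails: take n = 2. Then 2³ = 8 ≡ 2 (mod 3), yet 2 ≡ 2 (mod 27), not 22.

Neither implication holds.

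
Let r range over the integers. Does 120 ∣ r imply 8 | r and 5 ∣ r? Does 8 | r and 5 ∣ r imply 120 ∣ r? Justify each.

(⇒) If 120 ∣ r, write r = 120q. Since 120 = 15·8, r = 8·(15q), so 8 ∣ r; and since 120 = 24·5, r = 5·(24q), so 5 ∣ r.

(⇐) This fails: take r = 40. Both 8 ∣ 40 and 5 ∣ 40, yet 40 is not a multiple of 120 (since 40 = 0·120 + 40), so 120 ∤ 40.

Only the forward direction holds.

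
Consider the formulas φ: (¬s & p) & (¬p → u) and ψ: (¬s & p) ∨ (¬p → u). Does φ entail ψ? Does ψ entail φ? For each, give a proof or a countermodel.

The forward direction holds; the converse fails.

(→) Assume the antecedent. If u is true, (¬s & p) ∨ (¬p → u) reduces to true regardless of the other variables. If u is false, the antecedent forces (u = F, s = F, p = T), and (¬s & p) ∨ (¬p → u) holds there. Either way (¬s & p) ∨ (¬p → u) holds.

(←) This fails. Under u = T, s = F, p = F, the left side is false but the right side is true.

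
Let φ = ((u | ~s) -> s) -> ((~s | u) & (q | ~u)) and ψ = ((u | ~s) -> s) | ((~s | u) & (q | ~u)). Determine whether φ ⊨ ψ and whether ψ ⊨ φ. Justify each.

[⇒] This fails. Under u = T, s = F, q = F, the left side is true but the right side is false.

[⇐] This fails. Under u = F, s = T, q = F, the left side is false but the right side is true.

Neither direction holds.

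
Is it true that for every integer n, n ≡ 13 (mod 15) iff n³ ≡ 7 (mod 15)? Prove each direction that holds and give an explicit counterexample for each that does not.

Forward direction. Suppose n ≡ 13 (mod 15). Write n = 15j + 13. Then (15j + 13)³ = 3375j³ + 8775j² + 7605j + 2197 = 15(225j³ + 585j² + 507j + 146) + 7, so n³ ≡ 7 (mod 15).

Converse. Suppose n³ ≡ 7 (mod 15). The only residue r in {0, …, 14} with r³ ≡ 7 (mod 15) is r = 13, so n ≡ 13 (mod 15).

Both implications hold.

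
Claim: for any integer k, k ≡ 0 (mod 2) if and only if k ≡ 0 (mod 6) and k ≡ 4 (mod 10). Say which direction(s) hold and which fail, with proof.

(⇒) fails; (⇐) holds.

(⇒) This fails: k = 0 gives 0 ≡ 0 (mod 2) but 0 ≡ 0 (mod 10), so the conjunction on the right does not hold.

(⇐) Conversely, if k ≡ 0 (mod 6) and k ≡ 4 (mod 10), then by the Chinese remainder theorem k ≡ 24 (mod 30). Since 24 ≡ 0 (mod 2) and 2 ∣ 30, we get k ≡ 0 (mod 2).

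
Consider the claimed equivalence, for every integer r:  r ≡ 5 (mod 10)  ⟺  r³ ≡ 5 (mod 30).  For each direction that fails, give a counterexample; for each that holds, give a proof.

Only the reverse direction holds.

[⇒] This fails: take r = 15. Then 15 ≡ 5 (mod 10), but 15³ = 3375 ≡ 15 (mod 30), not 5.

[⇐] Conversely, the residues r modulo 30 with r³ ≡ 5 (mod 30) are exactly {5}, and each is ≡ 5 (mod 10).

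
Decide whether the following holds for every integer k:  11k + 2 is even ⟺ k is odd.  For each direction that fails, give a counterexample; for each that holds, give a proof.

Neither implication holds.

(→) This fails: k = 2 gives 11k + 2 = 24, which is even, but 2 is even, not odd.

(←) This also fails: k = 1 is odd, but 11k + 2 = 13 is odd, not even.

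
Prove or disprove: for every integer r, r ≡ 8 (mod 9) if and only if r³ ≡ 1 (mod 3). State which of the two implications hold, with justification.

(⇒) fails and (⇐) fails.

(⇒) This fails: take r = 8. Then 8 ≡ 8 (mod 9), but 8³ = 512 ≡ 2 (mod 3), not 1.

(⇐) This fails: take r = 1. Then 1³ = 1 ≡ 1 (mod 3), yet 1 ≡ 1 (mod 9), not 8.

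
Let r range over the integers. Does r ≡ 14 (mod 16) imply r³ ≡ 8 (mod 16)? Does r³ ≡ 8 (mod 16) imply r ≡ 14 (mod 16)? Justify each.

[⇐] This fails: take r = 2. Then 2³ = 8 ≡ 8 (mod 16), yet 2 ≡ 2 (mod 16), not 14.

[⇒] Suppose r ≡ 14 (mod 16). Write r = 16j + 14. Then (16j + 14)³ = 4096j³ + 10752j² + 9408j + 2744 = 16(256j³ + 672j² + 588j + 171) + 8, so r³ ≡ 8 (mod 16).

Not equivalent: only (⇒) holds.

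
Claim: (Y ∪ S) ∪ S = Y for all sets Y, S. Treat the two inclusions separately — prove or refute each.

Forward inclusion. This inclusion fails. Take Y = ∅, S = {1}; then 1 ∈ (Y ∪ S) ∪ S but 1 ∉ Y.

Reverse inclusion. Let x ∈ Y. Then either x ∈ Y and x ∉ S; or x ∈ Y ∩ S. In each case x ∈ (Y ∪ S) ∪ S, so Y ⊆ (Y ∪ S) ∪ S.

Only the reverse inclusion holds.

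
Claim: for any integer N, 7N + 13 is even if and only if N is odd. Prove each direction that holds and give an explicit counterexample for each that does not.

(⟹) Suppose 7N + 13 is even. Since 7 is odd, 7N and N have the same parity, so 7N + 13 ≡ N + 13 (mod 2). As 13 is odd, 7N + 13 is even exactly when N is odd. Thus N is odd.

(⟸) Conversely, suppose N is odd; write N = 2j + 1. Then 7N + 13 = 7·(2j + 1) + 13 = 2·7j + 20, which is even.

Equivalent; both directions hold.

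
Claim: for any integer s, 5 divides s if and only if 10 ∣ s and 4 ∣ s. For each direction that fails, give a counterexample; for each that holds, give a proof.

(→) This fails: take s = 5. Certainly 5 ∣ 5, but 10 ∤ 5.

(←) Suppose 10 ∣ s and 4 ∣ s. Any common multiple of 10 and 4 is a multiple of their lcm; here lcm(10, 4) = 10·4/gcd(10, 4) = 40/2 = 20, so 20 ∣ s. Since 5 ∣ 20, it follows that 5 ∣ s.

Only the converse holds.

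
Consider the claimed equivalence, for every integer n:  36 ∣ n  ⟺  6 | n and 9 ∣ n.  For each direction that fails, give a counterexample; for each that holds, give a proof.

Forward direction. If 36 ∣ n, write n = 36q. Since 36 = 6·6, n = 6·(6q), so 6 ∣ n; and since 36 = 4·9, n = 9·(4q), so 9 ∣ n.

Converse. This fails: take n = 18. Both 6 ∣ 18 and 9 ∣ 18, yet 18 is not a multiple of 36 (since 18 = 0·36 + 18), so 36 ∤ 18.

(⇒) holds; (⇐) fails.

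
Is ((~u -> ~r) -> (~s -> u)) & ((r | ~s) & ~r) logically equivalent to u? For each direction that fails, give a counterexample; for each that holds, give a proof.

Only the forward direction holds.

(⇒) Assume the antecedent. If u is true, u reduces to true regardless of the other variables. If u is false, the antecedent cannot hold. Either way u holds.

(⇐) This fails. Under u = T, r = T, s = F, the left side is false but the right side is true.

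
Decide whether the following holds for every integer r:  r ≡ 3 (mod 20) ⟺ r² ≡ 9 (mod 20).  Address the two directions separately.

(→) Suppose r ≡ 3 (mod 20). Write r = 20j + 3. Then (20j + 3)² = 400j² + 120j + 9 = 20(20j² + 6j) + 9, so r² ≡ 9 (mod 20).

(←) This fails: take r = 7. Then 7² = 49 ≡ 9 (mod 20), yet 7 ≡ 7 (mod 20), not 3.

(⇒) holds; (⇐) fails.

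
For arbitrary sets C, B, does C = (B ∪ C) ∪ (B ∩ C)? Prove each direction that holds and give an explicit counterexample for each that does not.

Forward inclusion. Let x ∈ C. Then either x ∈ C and x ∉ B; or x ∈ C ∩ B. In each case x ∈ (B ∪ C) ∪ (B ∩ C), so C ⊆ (B ∪ C) ∪ (B ∩ C).

Reverse inclusion. This inclusion fails. Take C = ∅, B = {1}; then 1 ∈ (B ∪ C) ∪ (B ∩ C) but 1 ∉ C.

(⊆) holds; (⊇) fails.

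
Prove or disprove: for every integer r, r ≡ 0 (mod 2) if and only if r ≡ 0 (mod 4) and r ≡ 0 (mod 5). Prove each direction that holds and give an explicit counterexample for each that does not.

Forward direction. This fails: r = 2 gives 2 ≡ 0 (mod 2) but 2 ≡ 2 (mod 4), so the conjunction on the right does not hold.

Converse. If r ≡ 0 (mod 4) and r ≡ 0 (mod 5), then by the Chinese remainder theorem r ≡ 0 (mod 20). Since 0 ≡ 0 (mod 2) and 2 ∣ 20, we get r ≡ 0 (mod 2).

Only the converse holds.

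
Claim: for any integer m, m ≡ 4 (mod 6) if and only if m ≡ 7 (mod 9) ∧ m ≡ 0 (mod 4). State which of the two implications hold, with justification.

Forward direction. This fails: m = 34 gives 34 ≡ 4 (mod 6) but 34 ≡ 2 (mod 4), so the conjunction on the right does not hold.

Converse. If m ≡ 7 (mod 9) and m ≡ 0 (mod 4), then by the Chinese remainder theorem m ≡ 16 (mod 36). Since 16 ≡ 4 (mod 6) and 6 ∣ 36, we get m ≡ 4 (mod 6).

The forward direction fails; the converse holds.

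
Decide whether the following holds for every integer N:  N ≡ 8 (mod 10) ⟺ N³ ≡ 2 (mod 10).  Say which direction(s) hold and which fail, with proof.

Equivalent; both directions hold.

(⟹) Suppose N ≡ 8 (mod 10). Write N = 10j + 8. Then (10j + 8)³ = 1000j³ + 2400j² + 1920j + 512 = 10(100j³ + 240j² + 192j + 51) + 2, so N³ ≡ 2 (mod 10).

(⟸) For the converse, argue contrapositively. If N ≢ 8 (mod 10), then N is congruent to one of 0, 1, 2, 3, 4, 5, 6, 7, 9 modulo 10, and these give N³ ≡ 0, 1, 8, 7, 4, 5, 6, 3, 9 respectively — never 2.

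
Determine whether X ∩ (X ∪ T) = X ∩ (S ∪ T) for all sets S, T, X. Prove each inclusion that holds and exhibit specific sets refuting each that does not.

The sets are not equal: only the reverse inclusion holds.

Reverse inclusion. Let x ∈ X ∩ (S ∪ T). Then either x ∈ S ∩ X and x ∉ T; or x ∈ T ∩ X and x ∉ S; or x ∈ S ∩ T ∩ X. In each case x ∈ X ∩ (X ∪ T), so X ∩ (S ∪ T) ⊆ X ∩ (X ∪ T).

Forward inclusion. This inclusion fails. Take S = ∅, T = ∅, X = {1}; then 1 ∈ X ∩ (X ∪ T) but 1 ∉ X ∩ (S ∪ T).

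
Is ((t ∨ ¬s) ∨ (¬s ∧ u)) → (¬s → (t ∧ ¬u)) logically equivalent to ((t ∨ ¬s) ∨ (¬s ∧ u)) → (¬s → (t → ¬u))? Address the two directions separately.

(⟸) This fails. Under u = F, t = F, s = F, the left side is false but the right side is true.

(⟹) Assume the antecedent. If u is true, the antecedent forces (u = T, t = F, s = T) or (u = T, t = T, s = T), and the consequent holds there. If u is false, the consequent reduces to true regardless of the other variables. Either way the consequent holds.

Only the forward implication holds.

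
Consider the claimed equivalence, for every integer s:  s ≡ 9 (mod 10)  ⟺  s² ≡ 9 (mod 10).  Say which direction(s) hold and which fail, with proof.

Neither direction holds.

(⇒) This fails: take s = 9. Then 9 ≡ 9 (mod 10), but 9² = 81 ≡ 1 (mod 10), not 9.

(⇐) This fails: take s = 3. Then 3² = 9 ≡ 9 (mod 10), yet 3 ≡ 3 (mod 10), not 9.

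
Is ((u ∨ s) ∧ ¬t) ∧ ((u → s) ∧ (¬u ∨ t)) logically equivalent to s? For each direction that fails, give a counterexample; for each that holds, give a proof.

Only the forward implication holds.

(⟸) This fails. Under s = T, u = T, t = F, the left side is false but the right side is true.

(⟹) Assume the antecedent. If s is true, s reduces to true regardless of the other variables. If s is false, the antecedent cannot hold. Either way s holds.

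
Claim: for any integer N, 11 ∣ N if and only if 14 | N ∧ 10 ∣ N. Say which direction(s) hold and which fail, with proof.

[⇒] This fails: take N = 11. Certainly 11 ∣ 11, but 14 ∤ 11.

[⇐] This fails: take N = 70. Both 14 ∣ 70 and 10 ∣ 70, yet 70 is not a multiple of 11 (since 70 = 6·11 + 4), so 11 ∤ 70.

(⇒) fails and (⇐) fails.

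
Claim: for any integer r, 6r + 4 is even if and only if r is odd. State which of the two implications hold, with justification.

The forward direction fails; the converse holds.

(⟹) This fails: take r = 6. Then 6r + 4 = 40, which is even, yet r = 6 is even, not odd.

(⟸) Suppose r is odd. Since 6 is even, 6r is even for every r, so 6r + 4 has the same parity as 4, which is even. Hence 6r + 4 is even.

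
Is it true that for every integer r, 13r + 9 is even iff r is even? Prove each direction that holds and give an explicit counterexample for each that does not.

(⇒) fails and (⇐) fails.

(⇒) This fails: r = 5 gives 13r + 9 = 74, which is even, but 5 is odd, not even.

(⇐) This also fails: r = 4 is even, but 13r + 9 = 61 is odd, not even.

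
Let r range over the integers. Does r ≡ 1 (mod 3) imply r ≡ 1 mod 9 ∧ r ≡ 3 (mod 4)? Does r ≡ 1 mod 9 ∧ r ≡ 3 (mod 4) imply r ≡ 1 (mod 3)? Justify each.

(⟹) This fails: r = 1 gives 1 ≡ 1 (mod 3) but 1 ≡ 1 (mod 4), so the conjunction on the right does not hold.

(⟸) Conversely, if r ≡ 1 (mod 9) and r ≡ 3 (mod 4), then by the Chinese remainder theorem r ≡ 19 (mod 36). Since 19 ≡ 1 (mod 3) and 3 ∣ 36, we get r ≡ 1 (mod 3).

Only the reverse direction holds.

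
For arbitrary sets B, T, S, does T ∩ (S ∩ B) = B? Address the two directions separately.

(⊇) This inclusion fails. Take B = {1}, T = ∅, S = ∅; then 1 ∈ B but 1 ∉ T ∩ (S ∩ B).

(⊆) Let x ∈ T ∩ (S ∩ B). Then x ∈ B ∩ T ∩ S, from which x ∈ B.

(⊆) holds; (⊇) fails.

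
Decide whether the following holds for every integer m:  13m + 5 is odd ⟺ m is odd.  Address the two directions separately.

[⇒] This fails: m = 0 gives 13m + 5 = 5, which is odd, but 0 is even, not odd.

[⇐] This also fails: m = 3 is odd, but 13m + 5 = 44 is even, not odd.

Neither implication holds.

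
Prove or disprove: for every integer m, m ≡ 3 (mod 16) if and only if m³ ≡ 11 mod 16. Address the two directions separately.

(⇒) Suppose m ≡ 3 (mod 16). Write m = 16j + 3. Then (16j + 3)³ = 4096j³ + 2304j² + 432j + 27 = 16(256j³ + 144j² + 27j + 1) + 11, so m³ ≡ 11 (mod 16).

(⇐) Conversely, suppose m³ ≡ 11 (mod 16). The only residue r in {0, …, 15} with r³ ≡ 11 (mod 16) is r = 3, so m ≡ 3 (mod 16).

Both implications hold.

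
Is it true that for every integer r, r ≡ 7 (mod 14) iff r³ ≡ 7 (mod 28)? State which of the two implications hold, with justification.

[⇒] This fails: take r = 21. Then 21 ≡ 7 (mod 14), but 21³ = 9261 ≡ 21 (mod 28), not 7.

[⇐] Conversely, the residues r modulo 28 with r³ ≡ 7 (mod 28) are exactly {7}, and each is ≡ 7 (mod 14).

Not equivalent: only (⇐) holds.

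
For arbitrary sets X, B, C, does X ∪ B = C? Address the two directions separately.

(⊆) fails and (⊇) fails.

(⟹) This inclusion fails. Take X = {1}, B = ∅, C = ∅; then 1 ∈ X ∪ B but 1 ∉ C.

(⟸) This inclusion fails. Take X = ∅, B = ∅, C = {1}; then 1 ∈ C but 1 ∉ X ∪ B.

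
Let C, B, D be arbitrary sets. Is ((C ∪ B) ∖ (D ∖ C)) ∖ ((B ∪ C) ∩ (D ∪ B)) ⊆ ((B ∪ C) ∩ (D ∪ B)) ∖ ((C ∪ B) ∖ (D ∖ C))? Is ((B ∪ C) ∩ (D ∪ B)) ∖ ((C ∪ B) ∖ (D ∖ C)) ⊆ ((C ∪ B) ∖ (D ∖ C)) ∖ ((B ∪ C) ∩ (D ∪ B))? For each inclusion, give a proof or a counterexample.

Both inclusions fail.

Forward inclusion. This inclusion fails. Take C = {1}, B = ∅, D = ∅; then 1 ∈ ((C ∪ B) ∖ (D ∖ C)) ∖ ((B ∪ C) ∩ (D ∪ B)) but 1 ∉ ((B ∪ C) ∩ (D ∪ B)) ∖ ((C ∪ B) ∖ (D ∖ C)).

Reverse inclusion. This inclusion fails. Take C = ∅, B = {1}, D = {1}; then 1 ∈ ((B ∪ C) ∩ (D ∪ B)) ∖ ((C ∪ B) ∖ (D ∖ C)) but 1 ∉ ((C ∪ B) ∖ (D ∖ C)) ∖ ((B ∪ C) ∩ (D ∪ B)).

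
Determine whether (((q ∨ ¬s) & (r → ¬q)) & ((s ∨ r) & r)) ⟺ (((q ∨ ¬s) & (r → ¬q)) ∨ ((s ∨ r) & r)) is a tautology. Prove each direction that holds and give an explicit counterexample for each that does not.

[⇒] Assume the antecedent. If q is true, the antecedent cannot hold. If q is false, the antecedent forces (q = F, s = F, r = T), and the consequent holds there. Either way the consequent holds.

[⇐] This fails. Under q = F, s = F, r = F, the left side is false but the right side is true.

Not equivalent: only (⇒) holds.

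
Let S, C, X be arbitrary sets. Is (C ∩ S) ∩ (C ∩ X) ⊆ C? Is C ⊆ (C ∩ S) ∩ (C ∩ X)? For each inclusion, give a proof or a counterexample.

Reverse inclusion. This inclusion fails. Take S = ∅, C = {1}, X = ∅; then 1 ∈ C but 1 ∉ (C ∩ S) ∩ (C ∩ X).

Forward inclusion. Let x ∈ (C ∩ S) ∩ (C ∩ X). Then x ∈ S ∩ C ∩ X, from which x ∈ C.

The sets are not equal: only the forward inclusion holds.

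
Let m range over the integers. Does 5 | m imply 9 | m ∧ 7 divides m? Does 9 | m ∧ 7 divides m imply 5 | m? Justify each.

Both directions fail.

Forward direction. This fails: take m = 5. Certainly 5 ∣ 5, but 9 ∤ 5.

Converse. This fails: take m = 63. Both 9 ∣ 63 and 7 ∣ 63, yet 63 is not a multiple of 5 (since 63 = 12·5 + 3), so 5 ∤ 63.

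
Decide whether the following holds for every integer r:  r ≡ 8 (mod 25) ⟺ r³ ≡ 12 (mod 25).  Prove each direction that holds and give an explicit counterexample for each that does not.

Equivalent; both directions hold.

(→) Suppose r ≡ 8 (mod 25). Write r = 25j + 8. Then (25j + 8)³ = 15625j³ + 15000j² + 4800j + 512 = 25(625j³ + 600j² + 192j + 20) + 12, so r³ ≡ 12 (mod 25).

(←) Conversely, suppose r³ ≡ 12 (mod 25). The only residue r in {0, …, 24} with r³ ≡ 12 (mod 25) is r = 8, so r ≡ 8 (mod 25).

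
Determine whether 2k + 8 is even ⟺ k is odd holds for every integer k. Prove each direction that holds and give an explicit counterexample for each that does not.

Only the converse holds.

(⟸) Suppose k is odd. Since 2 is even, 2k is even for every k, so 2k + 8 has the same parity as 8, which is even. Hence 2k + 8 is even.

(⟹) This fails: take k = 2. Then 2k + 8 = 12, which is even, yet k = 2 is even, not odd.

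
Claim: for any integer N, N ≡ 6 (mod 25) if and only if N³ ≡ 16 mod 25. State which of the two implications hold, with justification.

Converse. Suppose N³ ≡ 16 (mod 25). The only residue r in {0, …, 24} with r³ ≡ 16 (mod 25) is r = 6, so N ≡ 6 (mod 25).

Forward direction. Suppose N ≡ 6 (mod 25). Write N = 25j + 6. Then (25j + 6)³ = 15625j³ + 11250j² + 2700j + 216 = 25(625j³ + 450j² + 108j + 8) + 16, so N³ ≡ 16 (mod 25).

The biconditional holds.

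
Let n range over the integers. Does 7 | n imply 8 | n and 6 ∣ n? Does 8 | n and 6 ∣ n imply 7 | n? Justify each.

(⟹) This fails: take n = 7. Certainly 7 ∣ 7, but 8 ∤ 7.

(⟸) This fails: take n = 24. Both 8 ∣ 24 and 6 ∣ 24, yet 24 is not a multiple of 7 (since 24 = 3·7 + 3), so 7 ∤ 24.

Neither direction holds.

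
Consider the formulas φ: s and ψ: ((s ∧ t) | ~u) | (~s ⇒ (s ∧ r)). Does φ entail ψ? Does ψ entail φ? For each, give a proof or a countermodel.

Only the forward direction holds.

[⇒] Assume the antecedent. If s is true, the consequent reduces to true regardless of the other variables. If s is false, the antecedent cannot hold. Either way the consequent holds.

[⇐] This fails. Under r = F, u = F, s = F, t = F, the left side is false but the right side is true.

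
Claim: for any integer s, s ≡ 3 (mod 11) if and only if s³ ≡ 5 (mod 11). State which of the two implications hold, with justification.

Both implications hold.

(⟸) For the converse, argue contrapositively. If s ≢ 3 (mod 11), then s is congruent to one of 0, 1, 2, 4, 5, 6, 7, 8, 9, 10 modulo 11, and these give s³ ≡ 0, 1, 8, 9, 4, 7, 2, 6, 3, 10 respectively — never 5.

(⟹) Suppose s ≡ 3 (mod 11). Write s = 11j + 3. Then (11j + 3)³ = 1331j³ + 1089j² + 297j + 27 = 11(121j³ + 99j² + 27j + 2) + 5, so s³ ≡ 5 (mod 11).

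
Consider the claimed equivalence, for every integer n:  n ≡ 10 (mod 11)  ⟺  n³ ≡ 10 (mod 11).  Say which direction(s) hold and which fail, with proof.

[⇒] Suppose n ≡ 10 (mod 11). Write n = 11j + 10. Then (11j + 10)³ = 1331j³ + 3630j² + 3300j + 1000 = 11(121j³ + 330j² + 300j + 90) + 10, so n³ ≡ 10 (mod 11).

[⇐] Conversely, suppose n³ ≡ 10 (mod 11). The only residue r in {0, …, 10} with r³ ≡ 10 (mod 11) is r = 10, so n ≡ 10 (mod 11).

Both directions hold.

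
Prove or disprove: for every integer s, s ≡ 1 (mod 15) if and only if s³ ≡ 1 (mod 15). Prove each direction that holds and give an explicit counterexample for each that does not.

The biconditional holds.

(→) Suppose s ≡ 1 (mod 15). Write s = 15j + 1. Then (15j + 1)³ = 3375j³ + 675j² + 45j + 1 = 15(225j³ + 45j² + 3j) + 1, so s³ ≡ 1 (mod 15).

(←) Conversely, suppose s³ ≡ 1 (mod 15). The only residue r in {0, …, 14} with r³ ≡ 1 (mod 15) is r = 1, so s ≡ 1 (mod 15).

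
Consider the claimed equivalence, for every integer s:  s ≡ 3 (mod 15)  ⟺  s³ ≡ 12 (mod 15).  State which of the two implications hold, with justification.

Both implications hold.

(⇒) Suppose s ≡ 3 (mod 15). Write s = 15j + 3. Then (15j + 3)³ = 3375j³ + 2025j² + 405j + 27 = 15(225j³ + 135j² + 27j + 1) + 12, so s³ ≡ 12 (mod 15).

(⇐) Conversely, suppose s³ ≡ 12 (mod 15). The only residue r in {0, …, 14} with r³ ≡ 12 (mod 15) is r = 3, so s ≡ 3 (mod 15).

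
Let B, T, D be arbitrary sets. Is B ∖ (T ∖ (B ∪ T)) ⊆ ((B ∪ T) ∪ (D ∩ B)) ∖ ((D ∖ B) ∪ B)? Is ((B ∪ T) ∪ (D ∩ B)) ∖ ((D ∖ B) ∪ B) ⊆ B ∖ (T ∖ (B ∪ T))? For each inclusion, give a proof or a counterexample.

Both inclusions fail.

(⊆) This inclusion fails. Take B = {1}, T = ∅, D = ∅; then 1 ∈ B ∖ (T ∖ (B ∪ T)) but 1 ∉ ((B ∪ T) ∪ (D ∩ B)) ∖ ((D ∖ B) ∪ B).

(⊇) This inclusion fails. Take B = ∅, T = {1}, D = ∅; then 1 ∈ ((B ∪ T) ∪ (D ∩ B)) ∖ ((D ∖ B) ∪ B) but 1 ∉ B ∖ (T ∖ (B ∪ T)).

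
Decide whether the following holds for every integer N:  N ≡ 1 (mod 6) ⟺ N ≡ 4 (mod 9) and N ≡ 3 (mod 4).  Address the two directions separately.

(→) This fails: N = 1 gives 1 ≡ 1 (mod 6) but 1 ≡ 1 (mod 9), so the conjunction on the right does not hold.

(←) Conversely, if N ≡ 4 (mod 9) and N ≡ 3 (mod 4), then by the Chinese remainder theorem N ≡ 31 (mod 36). Since 31 ≡ 1 (mod 6) and 6 ∣ 36, we get N ≡ 1 (mod 6).

Not equivalent: only (⇐) holds.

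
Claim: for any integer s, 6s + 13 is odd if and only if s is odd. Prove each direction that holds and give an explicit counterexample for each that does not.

(→) This fails: take s = 4. Then 6s + 13 = 37, which is odd, yet s = 4 is even, not odd.

(←) Suppose s is odd. Since 6 is even, 6s is even for every s, so 6s + 13 has the same parity as 13, which is odd. Hence 6s + 13 is odd.

(⇒) fails; (⇐) holds.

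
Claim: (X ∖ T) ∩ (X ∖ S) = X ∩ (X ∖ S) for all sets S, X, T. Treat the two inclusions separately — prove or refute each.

Forward inclusion. Let x ∈ (X ∖ T) ∩ (X ∖ S). Then x ∈ X and x ∉ S, T, from which x ∈ X ∩ (X ∖ S).

Reverse inclusion. This inclusion fails. Take S = ∅, X = {1}, T = {1}; then 1 ∈ X ∩ (X ∖ S) but 1 ∉ (X ∖ T) ∩ (X ∖ S).

Only the forward inclusion holds.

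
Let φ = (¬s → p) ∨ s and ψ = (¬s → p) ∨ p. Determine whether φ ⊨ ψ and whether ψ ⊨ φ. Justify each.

Both implications hold.

(⟹) Assume the antecedent. If p is true, (¬s → p) ∨ p reduces to true regardless of the other variables. If p is false, the antecedent forces (p = F, s = T), and (¬s → p) ∨ p holds there. Either way (¬s → p) ∨ p holds.

(⟸) Assume the antecedent. If p is true, (¬s → p) ∨ s reduces to true regardless of the other variables. If p is false, the antecedent forces (p = F, s = T), and (¬s → p) ∨ s holds there. Either way (¬s → p) ∨ s holds.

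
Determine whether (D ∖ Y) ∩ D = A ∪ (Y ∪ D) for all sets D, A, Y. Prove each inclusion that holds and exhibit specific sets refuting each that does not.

The sets are not equal: only the forward inclusion holds.

(⟹) Let x ∈ (D ∖ Y) ∩ D. Then either x ∈ D and x ∉ A, Y; or x ∈ D ∩ A and x ∉ Y. In each case x ∈ A ∪ (Y ∪ D), so (D ∖ Y) ∩ D ⊆ A ∪ (Y ∪ D).

(⟸) This inclusion fails. Take D = ∅, A = {1}, Y = ∅; then 1 ∈ A ∪ (Y ∪ D) but 1 ∉ (D ∖ Y) ∩ D.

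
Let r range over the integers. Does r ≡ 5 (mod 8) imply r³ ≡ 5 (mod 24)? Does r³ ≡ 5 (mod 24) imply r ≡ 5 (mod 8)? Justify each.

[⇒] This fails: take r = 13. Then 13 ≡ 5 (mod 8), but 13³ = 2197 ≡ 13 (mod 24), not 5.

[⇐] Conversely, the residues r modulo 24 with r³ ≡ 5 (mod 24) are exactly {5}, and each is ≡ 5 (mod 8).

Not equivalent: only (⇐) holds.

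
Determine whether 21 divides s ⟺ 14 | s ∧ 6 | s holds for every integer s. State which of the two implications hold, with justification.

(→) This fails: take s = 21. Certainly 21 ∣ 21, but 14 ∤ 21.

(←) Suppose 14 ∣ s and 6 ∣ s. Any common multiple of 14 and 6 is a multiple of their lcm; here lcm(14, 6) = 14·6/gcd(14, 6) = 84/2 = 42, so 42 ∣ s. Since 21 ∣ 42, it follows that 21 ∣ s.

(⇒) fails; (⇐) holds.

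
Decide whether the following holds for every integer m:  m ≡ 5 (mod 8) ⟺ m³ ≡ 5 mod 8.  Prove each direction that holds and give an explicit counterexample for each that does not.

Both directions hold; the statement is true.

(→) Suppose m ≡ 5 (mod 8). Write m = 8j + 5. Then (8j + 5)³ = 512j³ + 960j² + 600j + 125 = 8(64j³ + 120j² + 75j + 15) + 5, so m³ ≡ 5 (mod 8).

(←) Conversely, suppose m³ ≡ 5 (mod 8). The only residue r in {0, …, 7} with r³ ≡ 5 (mod 8) is r = 5, so m ≡ 5 (mod 8).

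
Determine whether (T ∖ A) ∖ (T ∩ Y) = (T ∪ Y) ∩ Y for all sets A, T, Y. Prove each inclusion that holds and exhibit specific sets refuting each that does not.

(⊆) This inclusion fails. Take A = ∅, T = {1}, Y = ∅; then 1 ∈ (T ∖ A) ∖ (T ∩ Y) but 1 ∉ (T ∪ Y) ∩ Y.

(⊇) This inclusion fails. Take A = ∅, T = ∅, Y = {1}; then 1 ∈ (T ∪ Y) ∩ Y but 1 ∉ (T ∖ A) ∖ (T ∩ Y).

(⊆) fails and (⊇) fails.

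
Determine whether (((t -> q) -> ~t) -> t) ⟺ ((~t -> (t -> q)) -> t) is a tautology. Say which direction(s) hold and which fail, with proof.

(⇒) Assume the antecedent. If q is true, the antecedent forces (q = T, t = T), and (~t -> (t -> q)) -> t holds there. If q is false, the antecedent forces (q = F, t = T), and (~t -> (t -> q)) -> t holds there. Either way (~t -> (t -> q)) -> t holds.

(⇐) Assume the antecedent. If q is true, the antecedent forces (q = T, t = T), and ((t -> q) -> ~t) -> t holds there. If q is false, the antecedent forces (q = F, t = T), and ((t -> q) -> ~t) -> t holds there. Either way ((t -> q) -> ~t) -> t holds.

Equivalent; both directions hold.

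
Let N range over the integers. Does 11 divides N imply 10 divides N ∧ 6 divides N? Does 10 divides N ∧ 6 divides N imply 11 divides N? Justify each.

(⟹) This fails: take N = 11. Certainly 11 ∣ 11, but 10 ∤ 11.

(⟸) This fails: take N = 30. Both 10 ∣ 30 and 6 ∣ 30, yet 30 is not a multiple of 11 (since 30 = 2·11 + 8), so 11 ∤ 30.

(⇒) fails and (⇐) fails.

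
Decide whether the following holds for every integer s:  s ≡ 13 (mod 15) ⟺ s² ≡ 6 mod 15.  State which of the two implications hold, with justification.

Neither implication holds.

(⇒) This fails: take s = 13. Then 13 ≡ 13 (mod 15), but 13² = 169 ≡ 4 (mod 15), not 6.

(⇐) This fails: take s = 6. Then 6² = 36 ≡ 6 (mod 15), yet 6 ≡ 6 (mod 15), not 13.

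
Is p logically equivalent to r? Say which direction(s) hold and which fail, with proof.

Both directions fail.

(⇒) This fails. Under r = F, p = T, the left side is true but the right side is false.

(⇐) This fails. Under r = T, p = F, the left side is false but the right side is true.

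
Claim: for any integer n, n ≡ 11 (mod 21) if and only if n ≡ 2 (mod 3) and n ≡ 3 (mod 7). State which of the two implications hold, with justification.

Neither direction holds.

(→) This fails: n = 11 gives 11 ≡ 11 (mod 21) but 11 ≡ 4 (mod 7), so the conjunction on the right does not hold.

(←) This fails: n = 17 satisfies both congruences on the right (17 ≡ 2 mod 3 and 17 ≡ 3 mod 7) yet 17 ≡ 17 (mod 21), not 11.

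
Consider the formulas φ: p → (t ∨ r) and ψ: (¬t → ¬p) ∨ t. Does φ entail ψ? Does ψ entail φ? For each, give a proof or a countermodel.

[⇒] This fails. Under p = T, t = F, r = T, the left side is true but the right side is false.

[⇐] Assume the antecedent. If p is true, the antecedent forces (p = T, t = T, r = F) or (p = T, t = T, r = T), and p → (t ∨ r) holds there. If p is false, p → (t ∨ r) reduces to true regardless of the other variables. Either way p → (t ∨ r) holds.

Only the reverse direction holds.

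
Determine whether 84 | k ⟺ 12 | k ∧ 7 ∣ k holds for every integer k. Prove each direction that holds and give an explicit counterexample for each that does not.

(⟸) Suppose 12 ∣ k and 7 ∣ k. Any common multiple of 12 and 7 is a multiple of their lcm; here gcd(12, 7) = 1, so lcm(12, 7) = 12·7 = 84, so 84 ∣ k.

(⟹) If 84 ∣ k, write k = 84q. Since 84 = 7·12, k = 12·(7q), so 12 ∣ k; and since 84 = 12·7, k = 7·(12q), so 7 ∣ k.

The biconditional holds.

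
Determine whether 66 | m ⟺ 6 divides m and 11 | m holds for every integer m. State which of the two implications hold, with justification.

The biconditional holds.

(⇒) If 66 ∣ m, write m = 66q. Since 66 = 11·6, m = 6·(11q), so 6 ∣ m; and since 66 = 6·11, m = 11·(6q), so 11 ∣ m.

(⇐) Suppose 6 ∣ m and 11 ∣ m. Any common multiple of 6 and 11 is a multiple of their lcm; here gcd(6, 11) = 1, so lcm(6, 11) = 6·11 = 66, so 66 ∣ m.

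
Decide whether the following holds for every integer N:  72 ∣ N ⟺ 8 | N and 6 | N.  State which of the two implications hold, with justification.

(⇒) If 72 ∣ N, write N = 72q. Since 72 = 9·8, N = 8·(9q), so 8 ∣ N; and since 72 = 12·6, N = 6·(12q), so 6 ∣ N.

(⇐) This fails: take N = 24. Both 8 ∣ 24 and 6 ∣ 24, yet 24 is not a multiple of 72 (since 24 = 0·72 + 24), so 72 ∤ 24.

Only the forward implication holds.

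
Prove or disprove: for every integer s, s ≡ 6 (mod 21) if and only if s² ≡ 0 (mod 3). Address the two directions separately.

The forward direction holds; the converse fails.

(⇒) Suppose s ≡ 6 (mod 21). Then s² ≡ 6² = 36 (mod 21), and since 3 ∣ 21, also s² ≡ 0 (mod 3).

(⇐) This fails: take s = 0. Then 0² = 0 ≡ 0 (mod 3), yet 0 ≡ 0 (mod 21), not 6.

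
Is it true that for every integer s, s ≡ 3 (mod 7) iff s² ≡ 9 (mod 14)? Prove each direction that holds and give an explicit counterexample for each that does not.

Neither implication holds.

(⇒) This fails: take s = 10. Then 10 ≡ 3 (mod 7), but 10² = 100 ≡ 2 (mod 14), not 9.

(⇐) This fails: take s = 11. Then 11² = 121 ≡ 9 (mod 14), yet 11 ≡ 4 (mod 7), not 3.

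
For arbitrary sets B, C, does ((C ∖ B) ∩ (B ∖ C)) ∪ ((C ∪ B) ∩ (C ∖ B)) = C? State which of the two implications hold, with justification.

Forward inclusion. Let x ∈ ((C ∖ B) ∩ (B ∖ C)) ∪ ((C ∪ B) ∩ (C ∖ B)). Then x ∈ C and x ∉ B, from which x ∈ C.

Reverse inclusion. This inclusion fails. Take B = {1}, C = {1}; then 1 ∈ C but 1 ∉ ((C ∖ B) ∩ (B ∖ C)) ∪ ((C ∪ B) ∩ (C ∖ B)).

(⊆) holds; (⊇) fails.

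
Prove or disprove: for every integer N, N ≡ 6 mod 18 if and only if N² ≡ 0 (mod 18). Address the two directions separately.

(⇒) holds; (⇐) fails.

(⟹) Suppose N ≡ 6 mod 18. Write N = 18j + 6. Then (18j + 6)² = 324j² + 216j + 36 = 18(18j² + 12j + 2) + 0, so N² ≡ 0 (mod 18).

(⟸) This fails: take N = 0. Then 0² = 0 ≡ 0 (mod 18), yet 0 ≡ 0 (mod 18), not 6.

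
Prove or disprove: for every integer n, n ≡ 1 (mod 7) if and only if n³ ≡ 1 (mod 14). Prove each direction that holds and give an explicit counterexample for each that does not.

Neither direction holds.

(⇒) This fails: take n = 8. Then 8 ≡ 1 (mod 7), but 8³ = 512 ≡ 8 (mod 14), not 1.

(⇐) This fails: take n = 9. Then 9³ = 729 ≡ 1 (mod 14), yet 9 ≡ 2 (mod 7), not 1.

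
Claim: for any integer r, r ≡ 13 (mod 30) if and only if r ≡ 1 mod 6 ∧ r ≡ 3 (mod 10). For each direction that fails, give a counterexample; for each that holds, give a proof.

Converse. If r ≡ 1 (mod 6) and r ≡ 3 (mod 10), then by the Chinese remainder theorem r ≡ 13 (mod 30). This is exactly r ≡ 13 (mod 30).

Forward direction. Suppose r ≡ 13 (mod 30); write r = 30j + 13. Since 6 ∣ 30, reducing mod 6 gives r ≡ 13 ≡ 1 (mod 6); since 10 ∣ 30, reducing mod 10 gives r ≡ 13 ≡ 3 (mod 10).

Both directions hold.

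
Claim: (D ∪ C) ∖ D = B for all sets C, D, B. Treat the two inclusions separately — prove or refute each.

Neither inclusion holds.

(⟹) This inclusion fails. Take C = {1}, D = ∅, B = ∅; then 1 ∈ (D ∪ C) ∖ D but 1 ∉ B.

(⟸) This inclusion fails. Take C = ∅, D = ∅, B = {1}; then 1 ∈ B but 1 ∉ (D ∪ C) ∖ D.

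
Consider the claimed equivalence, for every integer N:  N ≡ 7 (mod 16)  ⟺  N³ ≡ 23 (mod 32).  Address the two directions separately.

Not equivalent: only (⇐) holds.

(⟹) This fails: take N = 23. Then 23 ≡ 7 (mod 16), but 23³ = 12167 ≡ 7 (mod 32), not 23.

(⟸) Conversely, the residues r modulo 32 with r³ ≡ 23 (mod 32) are exactly {7}, and each is ≡ 7 (mod 16).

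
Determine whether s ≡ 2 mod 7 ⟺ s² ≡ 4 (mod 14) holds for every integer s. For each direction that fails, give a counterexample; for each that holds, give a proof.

(⇒) This fails: take s = 9. Then 9 ≡ 2 (mod 7), but 9² = 81 ≡ 11 (mod 14), not 4.

(⇐) This fails: take s = 12. Then 12² = 144 ≡ 4 (mod 14), yet 12 ≡ 5 (mod 7), not 2.

Both directions fail.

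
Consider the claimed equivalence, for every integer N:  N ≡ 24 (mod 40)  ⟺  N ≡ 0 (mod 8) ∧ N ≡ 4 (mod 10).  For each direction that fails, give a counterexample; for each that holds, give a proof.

Equivalent; both directions hold.

(→) Suppose N ≡ 24 (mod 40); write N = 40j + 24. Since 8 ∣ 40, reducing mod 8 gives N ≡ 24 ≡ 0 (mod 8); since 10 ∣ 40, reducing mod 10 gives N ≡ 24 ≡ 4 (mod 10).

(←) Conversely, if N ≡ 0 (mod 8) and N ≡ 4 (mod 10), then by the Chinese remainder theorem N ≡ 24 (mod 40). This is exactly N ≡ 24 (mod 40).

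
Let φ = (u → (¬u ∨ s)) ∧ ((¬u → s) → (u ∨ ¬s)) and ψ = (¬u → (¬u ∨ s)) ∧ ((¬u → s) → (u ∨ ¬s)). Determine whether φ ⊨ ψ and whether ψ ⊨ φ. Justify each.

The forward direction holds; the converse fails.

(⇒) Assume the antecedent. If u is true, the consequent reduces to true regardless of the other variables. If u is false, the antecedent forces (u = F, s = F), and the consequent holds there. Either way the consequent holds.

(⇐) This fails. Under u = T, s = F, the left side is false but the right side is true.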